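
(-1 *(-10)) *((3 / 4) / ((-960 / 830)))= -415 / 64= -6.48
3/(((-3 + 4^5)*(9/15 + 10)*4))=15/216452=0.00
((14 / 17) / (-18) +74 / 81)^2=0.75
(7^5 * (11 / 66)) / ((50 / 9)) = 50421 / 100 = 504.21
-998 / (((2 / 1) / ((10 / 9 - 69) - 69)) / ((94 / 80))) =3611762 / 45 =80261.38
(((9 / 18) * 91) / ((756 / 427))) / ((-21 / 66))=-8723 / 108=-80.77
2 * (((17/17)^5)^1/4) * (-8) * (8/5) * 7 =-44.80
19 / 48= 0.40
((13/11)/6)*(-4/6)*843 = -3653/33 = -110.70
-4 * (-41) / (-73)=-164 / 73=-2.25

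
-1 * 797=-797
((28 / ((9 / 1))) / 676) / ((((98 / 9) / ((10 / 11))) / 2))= 10 / 13013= 0.00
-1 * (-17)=17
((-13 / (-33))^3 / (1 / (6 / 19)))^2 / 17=19307236 / 880637658417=0.00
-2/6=-1/3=-0.33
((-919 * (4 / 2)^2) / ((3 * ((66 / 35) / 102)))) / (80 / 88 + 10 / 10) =-312460 / 9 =-34717.78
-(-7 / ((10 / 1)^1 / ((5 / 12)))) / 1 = 7 / 24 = 0.29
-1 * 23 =-23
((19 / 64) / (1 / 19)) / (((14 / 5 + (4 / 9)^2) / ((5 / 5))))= 146205 / 77696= 1.88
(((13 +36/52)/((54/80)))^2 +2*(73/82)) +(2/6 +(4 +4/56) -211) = 14614624303/70717374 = 206.66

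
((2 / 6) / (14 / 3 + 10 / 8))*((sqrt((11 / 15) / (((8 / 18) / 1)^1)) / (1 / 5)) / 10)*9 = 9*sqrt(165) / 355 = 0.33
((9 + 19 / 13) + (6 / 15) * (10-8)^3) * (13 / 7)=888 / 35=25.37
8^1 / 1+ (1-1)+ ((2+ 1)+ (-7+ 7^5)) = 16811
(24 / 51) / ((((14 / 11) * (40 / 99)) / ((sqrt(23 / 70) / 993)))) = 363 * sqrt(1610) / 27572300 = 0.00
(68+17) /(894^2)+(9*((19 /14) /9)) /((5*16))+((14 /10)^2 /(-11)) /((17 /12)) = -22745383123 /209239984800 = -0.11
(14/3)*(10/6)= 70/9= 7.78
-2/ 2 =-1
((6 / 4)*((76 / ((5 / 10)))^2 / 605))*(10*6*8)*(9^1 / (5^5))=29942784 / 378125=79.19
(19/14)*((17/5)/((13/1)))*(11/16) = 3553/14560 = 0.24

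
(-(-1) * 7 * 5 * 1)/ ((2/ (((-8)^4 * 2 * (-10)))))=-1433600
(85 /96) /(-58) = -85 /5568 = -0.02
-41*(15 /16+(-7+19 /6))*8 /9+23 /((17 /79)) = 195001 /918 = 212.42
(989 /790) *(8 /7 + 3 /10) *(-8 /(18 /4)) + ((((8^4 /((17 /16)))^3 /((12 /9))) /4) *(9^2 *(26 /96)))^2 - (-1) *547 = 166787709638390050591399059473945111 /3003317022825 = 55534500144611802480602.17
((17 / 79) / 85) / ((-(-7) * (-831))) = -1 / 2297715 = -0.00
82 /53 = 1.55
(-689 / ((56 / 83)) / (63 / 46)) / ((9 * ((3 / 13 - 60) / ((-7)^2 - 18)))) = 530066303 / 12335652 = 42.97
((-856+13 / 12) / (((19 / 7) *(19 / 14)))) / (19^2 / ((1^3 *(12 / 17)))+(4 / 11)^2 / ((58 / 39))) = -3527885438 / 7775390197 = -0.45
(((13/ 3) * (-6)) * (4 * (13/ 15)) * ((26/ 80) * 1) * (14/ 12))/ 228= -15379/ 102600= -0.15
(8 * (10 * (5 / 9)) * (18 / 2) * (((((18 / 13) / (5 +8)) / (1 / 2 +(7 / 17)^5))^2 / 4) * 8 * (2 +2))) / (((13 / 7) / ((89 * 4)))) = 20834938920623695257600 / 784385403987728413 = 26562.12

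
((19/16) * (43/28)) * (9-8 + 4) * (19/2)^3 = 28019015/3584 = 7817.81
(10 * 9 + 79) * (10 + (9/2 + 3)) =2957.50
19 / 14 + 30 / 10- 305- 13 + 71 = -3397 / 14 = -242.64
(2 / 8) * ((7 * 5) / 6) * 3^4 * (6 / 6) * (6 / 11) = 2835 / 44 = 64.43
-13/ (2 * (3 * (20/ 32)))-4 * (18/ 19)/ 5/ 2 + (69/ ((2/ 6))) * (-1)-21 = -66076/ 285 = -231.85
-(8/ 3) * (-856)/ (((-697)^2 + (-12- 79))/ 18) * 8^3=3506176/ 80953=43.31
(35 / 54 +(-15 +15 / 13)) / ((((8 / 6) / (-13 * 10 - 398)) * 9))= 203830 / 351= 580.71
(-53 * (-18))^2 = 910116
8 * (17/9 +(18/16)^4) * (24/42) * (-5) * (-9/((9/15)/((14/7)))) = 459575/192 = 2393.62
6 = 6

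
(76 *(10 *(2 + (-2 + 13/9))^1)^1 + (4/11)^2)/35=1195624/38115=31.37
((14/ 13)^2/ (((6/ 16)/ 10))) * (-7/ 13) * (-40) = 4390400/ 6591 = 666.12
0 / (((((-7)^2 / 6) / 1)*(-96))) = 0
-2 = -2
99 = 99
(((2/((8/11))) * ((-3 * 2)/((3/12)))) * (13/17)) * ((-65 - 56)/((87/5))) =173030/493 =350.97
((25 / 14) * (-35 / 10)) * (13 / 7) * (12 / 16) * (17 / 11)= -16575 / 1232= -13.45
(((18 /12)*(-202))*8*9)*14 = -305424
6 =6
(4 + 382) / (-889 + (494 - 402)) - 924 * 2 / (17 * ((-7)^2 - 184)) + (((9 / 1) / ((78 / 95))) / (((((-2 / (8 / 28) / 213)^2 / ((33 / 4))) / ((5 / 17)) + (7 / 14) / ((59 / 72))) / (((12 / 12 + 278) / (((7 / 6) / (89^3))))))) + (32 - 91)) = 45285091417990899153746831 / 14963165962093440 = 3026437822.90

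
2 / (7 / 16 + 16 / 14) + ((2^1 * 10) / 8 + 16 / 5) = 12329 / 1770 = 6.97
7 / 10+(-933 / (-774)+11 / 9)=6052 / 1935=3.13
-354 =-354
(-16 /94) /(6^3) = -1 /1269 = -0.00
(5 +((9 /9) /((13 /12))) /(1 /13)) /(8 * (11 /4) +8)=17 /30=0.57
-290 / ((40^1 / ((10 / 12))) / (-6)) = 145 / 4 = 36.25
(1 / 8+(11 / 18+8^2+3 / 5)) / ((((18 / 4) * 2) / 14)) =101.63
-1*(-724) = 724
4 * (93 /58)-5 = 41 /29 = 1.41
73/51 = 1.43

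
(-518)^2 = 268324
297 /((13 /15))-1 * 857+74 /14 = -46321 /91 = -509.02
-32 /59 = -0.54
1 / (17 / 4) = 4 / 17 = 0.24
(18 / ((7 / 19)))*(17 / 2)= 2907 / 7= 415.29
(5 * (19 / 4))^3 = 857375 / 64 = 13396.48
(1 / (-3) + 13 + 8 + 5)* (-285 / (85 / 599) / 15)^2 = 9973591397 / 21675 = 460142.63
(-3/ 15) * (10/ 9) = -2/ 9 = -0.22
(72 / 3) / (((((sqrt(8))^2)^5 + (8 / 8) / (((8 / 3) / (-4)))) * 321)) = 16 / 7012031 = 0.00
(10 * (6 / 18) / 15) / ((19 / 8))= 16 / 171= 0.09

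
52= 52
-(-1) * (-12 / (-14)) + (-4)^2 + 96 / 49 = 922 / 49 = 18.82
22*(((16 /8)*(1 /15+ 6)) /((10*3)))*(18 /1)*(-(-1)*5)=4004 /5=800.80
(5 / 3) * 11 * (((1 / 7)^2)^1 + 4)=10835 / 147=73.71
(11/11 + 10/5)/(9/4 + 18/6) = 4/7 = 0.57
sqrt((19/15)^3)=19 * sqrt(285)/225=1.43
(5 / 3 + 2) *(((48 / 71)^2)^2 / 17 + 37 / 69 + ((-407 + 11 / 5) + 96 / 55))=-659882304847669 / 447118527195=-1475.86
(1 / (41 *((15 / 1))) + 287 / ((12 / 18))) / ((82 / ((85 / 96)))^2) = 765152065 / 15244222464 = 0.05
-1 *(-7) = 7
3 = 3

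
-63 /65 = -0.97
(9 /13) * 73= 657 /13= 50.54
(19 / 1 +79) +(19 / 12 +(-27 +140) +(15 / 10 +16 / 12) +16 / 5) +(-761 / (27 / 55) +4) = -716887 / 540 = -1327.57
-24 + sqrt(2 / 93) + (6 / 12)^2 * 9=-87 / 4 + sqrt(186) / 93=-21.60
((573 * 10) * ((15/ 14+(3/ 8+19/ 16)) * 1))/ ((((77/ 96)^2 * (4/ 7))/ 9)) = 2190693600/ 5929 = 369487.87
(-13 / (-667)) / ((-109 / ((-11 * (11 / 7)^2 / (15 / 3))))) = 17303 / 17812235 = 0.00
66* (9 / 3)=198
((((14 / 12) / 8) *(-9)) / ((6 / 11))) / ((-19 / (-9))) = -693 / 608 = -1.14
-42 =-42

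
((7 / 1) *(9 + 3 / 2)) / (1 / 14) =1029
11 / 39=0.28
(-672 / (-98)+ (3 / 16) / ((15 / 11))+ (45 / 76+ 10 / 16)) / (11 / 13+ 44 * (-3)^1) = -103259 / 1649200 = -0.06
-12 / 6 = -2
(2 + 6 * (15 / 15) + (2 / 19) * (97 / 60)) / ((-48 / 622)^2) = 450429697 / 328320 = 1371.92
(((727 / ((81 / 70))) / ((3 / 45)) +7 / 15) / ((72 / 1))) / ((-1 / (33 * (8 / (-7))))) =1999349 / 405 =4936.66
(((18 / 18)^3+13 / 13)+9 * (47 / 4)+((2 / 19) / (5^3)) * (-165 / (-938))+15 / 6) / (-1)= -98243907 / 891100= -110.25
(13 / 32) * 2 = 13 / 16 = 0.81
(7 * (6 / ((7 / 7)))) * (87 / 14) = 261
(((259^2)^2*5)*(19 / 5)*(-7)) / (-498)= 598481454613 / 498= 1201769989.18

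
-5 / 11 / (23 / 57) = -285 / 253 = -1.13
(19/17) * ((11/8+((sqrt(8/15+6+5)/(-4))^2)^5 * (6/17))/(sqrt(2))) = 61884320349767 * sqrt(2)/76706611200000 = 1.14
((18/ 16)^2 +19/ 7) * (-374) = -1488.49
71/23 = 3.09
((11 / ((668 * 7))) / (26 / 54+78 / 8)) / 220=27 / 25834900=0.00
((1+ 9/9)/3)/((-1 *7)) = -2/21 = -0.10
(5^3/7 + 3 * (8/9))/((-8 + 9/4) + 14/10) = -8620/1827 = -4.72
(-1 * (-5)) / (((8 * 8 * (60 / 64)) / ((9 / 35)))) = 3 / 140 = 0.02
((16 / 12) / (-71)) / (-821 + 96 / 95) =380 / 16592487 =0.00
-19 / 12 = -1.58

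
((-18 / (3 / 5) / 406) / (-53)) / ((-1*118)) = -15 / 1269562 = -0.00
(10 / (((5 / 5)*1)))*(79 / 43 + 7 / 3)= 41.71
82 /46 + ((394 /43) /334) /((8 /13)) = 1.83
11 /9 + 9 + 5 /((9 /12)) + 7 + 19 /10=2321 /90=25.79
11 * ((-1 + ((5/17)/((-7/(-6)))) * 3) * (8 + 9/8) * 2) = -23287/476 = -48.92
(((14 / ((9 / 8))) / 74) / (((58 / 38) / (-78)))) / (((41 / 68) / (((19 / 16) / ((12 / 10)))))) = -5584670 / 395937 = -14.10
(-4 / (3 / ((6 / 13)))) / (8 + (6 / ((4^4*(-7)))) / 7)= -50176 / 652249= -0.08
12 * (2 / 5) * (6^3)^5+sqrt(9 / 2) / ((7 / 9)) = 27 * sqrt(2) / 14+11284439629824 / 5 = 2256887925967.53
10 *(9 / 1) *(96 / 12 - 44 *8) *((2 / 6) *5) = -51600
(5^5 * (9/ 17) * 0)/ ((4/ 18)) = 0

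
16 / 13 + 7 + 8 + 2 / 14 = 1490 / 91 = 16.37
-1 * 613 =-613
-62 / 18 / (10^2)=-31 / 900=-0.03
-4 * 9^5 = -236196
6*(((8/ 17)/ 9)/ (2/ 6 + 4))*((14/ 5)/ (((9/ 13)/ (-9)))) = -224/ 85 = -2.64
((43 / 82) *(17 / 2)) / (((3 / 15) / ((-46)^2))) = 1933495 / 41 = 47158.41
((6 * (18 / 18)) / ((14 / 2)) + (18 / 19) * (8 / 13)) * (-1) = -2490 / 1729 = -1.44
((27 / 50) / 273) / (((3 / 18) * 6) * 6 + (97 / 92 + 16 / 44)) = 4554 / 17078425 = 0.00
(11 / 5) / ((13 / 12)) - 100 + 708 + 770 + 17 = 1397.03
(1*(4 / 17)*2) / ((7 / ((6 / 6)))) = 8 / 119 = 0.07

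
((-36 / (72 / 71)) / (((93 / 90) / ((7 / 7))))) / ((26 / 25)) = -26625 / 806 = -33.03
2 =2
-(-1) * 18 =18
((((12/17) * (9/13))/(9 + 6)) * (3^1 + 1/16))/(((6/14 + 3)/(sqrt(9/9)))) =0.03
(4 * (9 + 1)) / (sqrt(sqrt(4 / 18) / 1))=20 * 2^(3 / 4) * sqrt(3)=58.26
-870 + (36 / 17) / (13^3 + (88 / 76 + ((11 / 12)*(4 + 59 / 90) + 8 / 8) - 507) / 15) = -9849608473890 / 11321401787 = -870.00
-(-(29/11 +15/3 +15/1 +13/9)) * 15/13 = 11920/429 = 27.79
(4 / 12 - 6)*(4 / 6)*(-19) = 646 / 9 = 71.78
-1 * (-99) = 99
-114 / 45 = -38 / 15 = -2.53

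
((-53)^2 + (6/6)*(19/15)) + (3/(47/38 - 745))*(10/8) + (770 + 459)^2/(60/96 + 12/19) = 65039887324573/53982330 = 1204836.61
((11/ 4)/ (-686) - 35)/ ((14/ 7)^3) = -96051/ 21952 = -4.38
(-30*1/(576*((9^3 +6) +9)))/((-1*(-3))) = -5/214272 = -0.00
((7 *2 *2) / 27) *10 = 280 / 27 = 10.37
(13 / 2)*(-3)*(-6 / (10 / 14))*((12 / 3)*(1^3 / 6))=546 / 5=109.20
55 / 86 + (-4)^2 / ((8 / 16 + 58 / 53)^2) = 17031591 / 2456246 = 6.93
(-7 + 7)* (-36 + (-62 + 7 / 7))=0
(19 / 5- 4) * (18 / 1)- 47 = -253 / 5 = -50.60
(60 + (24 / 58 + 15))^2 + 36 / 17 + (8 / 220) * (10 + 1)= 406732339 / 71485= 5689.76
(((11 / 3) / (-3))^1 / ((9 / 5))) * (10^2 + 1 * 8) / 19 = -3.86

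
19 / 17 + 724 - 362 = 6173 / 17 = 363.12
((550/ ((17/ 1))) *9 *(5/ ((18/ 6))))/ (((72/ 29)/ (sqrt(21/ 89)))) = 39875 *sqrt(1869)/ 18156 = 94.95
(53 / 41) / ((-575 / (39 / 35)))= -2067 / 825125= -0.00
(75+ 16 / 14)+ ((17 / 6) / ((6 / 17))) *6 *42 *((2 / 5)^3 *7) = 859641 / 875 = 982.45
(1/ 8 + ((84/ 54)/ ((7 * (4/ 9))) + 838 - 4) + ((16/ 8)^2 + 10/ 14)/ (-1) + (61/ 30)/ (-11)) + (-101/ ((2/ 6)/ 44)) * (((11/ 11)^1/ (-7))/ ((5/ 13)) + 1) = -69765589/ 9240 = -7550.39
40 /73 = 0.55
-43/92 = -0.47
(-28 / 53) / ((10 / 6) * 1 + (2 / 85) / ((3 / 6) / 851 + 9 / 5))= -21881244 / 69571351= -0.31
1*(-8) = -8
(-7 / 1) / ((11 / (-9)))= 63 / 11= 5.73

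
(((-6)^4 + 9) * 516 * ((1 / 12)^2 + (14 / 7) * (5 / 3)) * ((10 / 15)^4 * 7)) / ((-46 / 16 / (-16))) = 10748541440 / 621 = 17308440.32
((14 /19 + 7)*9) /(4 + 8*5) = 1323 /836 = 1.58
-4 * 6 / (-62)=12 / 31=0.39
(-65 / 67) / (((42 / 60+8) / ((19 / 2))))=-6175 / 5829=-1.06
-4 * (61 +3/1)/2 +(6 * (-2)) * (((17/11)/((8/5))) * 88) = -1148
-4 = -4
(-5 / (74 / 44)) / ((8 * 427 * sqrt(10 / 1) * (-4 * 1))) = 11 * sqrt(10) / 505568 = 0.00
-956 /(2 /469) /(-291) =224182 /291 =770.38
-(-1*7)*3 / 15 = 7 / 5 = 1.40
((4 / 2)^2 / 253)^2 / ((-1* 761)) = -16 / 48710849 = -0.00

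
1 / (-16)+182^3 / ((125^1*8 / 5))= 12057111 / 400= 30142.78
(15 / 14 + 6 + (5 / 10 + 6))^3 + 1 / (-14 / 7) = 1714407 / 686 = 2499.14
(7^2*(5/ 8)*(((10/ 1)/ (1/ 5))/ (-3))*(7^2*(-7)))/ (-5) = -420175/ 12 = -35014.58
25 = 25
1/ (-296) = -1/ 296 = -0.00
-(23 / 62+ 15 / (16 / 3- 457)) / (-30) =1135 / 100812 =0.01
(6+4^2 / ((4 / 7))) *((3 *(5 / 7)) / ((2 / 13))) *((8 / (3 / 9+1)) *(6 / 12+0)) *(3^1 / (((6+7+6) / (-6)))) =-1345.94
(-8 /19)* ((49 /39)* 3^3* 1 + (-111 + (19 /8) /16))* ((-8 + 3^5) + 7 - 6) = 7552531 /988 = 7644.26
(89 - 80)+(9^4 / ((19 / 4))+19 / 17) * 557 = 248708420 / 323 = 769995.11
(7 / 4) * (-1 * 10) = -35 / 2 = -17.50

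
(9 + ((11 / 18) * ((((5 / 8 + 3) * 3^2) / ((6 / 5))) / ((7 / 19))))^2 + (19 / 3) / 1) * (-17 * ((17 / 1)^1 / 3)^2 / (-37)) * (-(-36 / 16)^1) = 4546083958769 / 66834432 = 68020.09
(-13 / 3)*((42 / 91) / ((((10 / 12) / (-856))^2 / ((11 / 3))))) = -193442304 / 25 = -7737692.16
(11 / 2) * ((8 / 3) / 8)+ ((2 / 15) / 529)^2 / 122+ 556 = 4285072308529 / 7681635450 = 557.83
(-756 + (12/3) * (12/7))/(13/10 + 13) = -52440/1001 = -52.39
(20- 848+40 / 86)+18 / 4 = -70781 / 86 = -823.03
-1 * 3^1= -3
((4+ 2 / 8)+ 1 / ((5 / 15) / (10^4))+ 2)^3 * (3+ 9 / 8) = 57059647425515625 / 512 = 111444623877960.21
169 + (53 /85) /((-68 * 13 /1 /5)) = 2539679 /15028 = 169.00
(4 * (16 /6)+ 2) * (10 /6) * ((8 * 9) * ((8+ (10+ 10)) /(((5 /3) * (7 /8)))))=29184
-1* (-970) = 970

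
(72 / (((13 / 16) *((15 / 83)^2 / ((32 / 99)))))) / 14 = 14108672 / 225225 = 62.64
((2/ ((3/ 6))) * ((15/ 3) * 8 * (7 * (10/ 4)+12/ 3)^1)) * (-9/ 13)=-2381.54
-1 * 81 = -81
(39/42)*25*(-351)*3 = -342225/14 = -24444.64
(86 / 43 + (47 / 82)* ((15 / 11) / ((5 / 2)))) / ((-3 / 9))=-3129 / 451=-6.94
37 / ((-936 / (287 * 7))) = -74333 / 936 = -79.42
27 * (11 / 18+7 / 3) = 159 / 2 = 79.50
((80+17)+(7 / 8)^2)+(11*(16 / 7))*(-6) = -23785 / 448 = -53.09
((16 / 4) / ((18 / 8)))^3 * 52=292.17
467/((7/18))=8406/7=1200.86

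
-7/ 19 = -0.37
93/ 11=8.45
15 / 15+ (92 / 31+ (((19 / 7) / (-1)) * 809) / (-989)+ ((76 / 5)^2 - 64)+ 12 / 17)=15864602746 / 91210525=173.93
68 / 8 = 17 / 2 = 8.50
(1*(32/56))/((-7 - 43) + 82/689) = -0.01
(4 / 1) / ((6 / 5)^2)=25 / 9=2.78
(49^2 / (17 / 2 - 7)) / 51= 4802 / 153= 31.39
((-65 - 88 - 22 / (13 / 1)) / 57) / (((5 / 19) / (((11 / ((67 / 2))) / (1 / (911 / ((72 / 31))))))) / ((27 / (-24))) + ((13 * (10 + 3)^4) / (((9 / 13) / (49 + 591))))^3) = -151806756123 / 2261986312816697405559404970013478560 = -0.00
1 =1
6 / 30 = 1 / 5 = 0.20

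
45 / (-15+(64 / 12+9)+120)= 135 / 358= 0.38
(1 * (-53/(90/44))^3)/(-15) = 1159.76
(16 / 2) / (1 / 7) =56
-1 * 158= -158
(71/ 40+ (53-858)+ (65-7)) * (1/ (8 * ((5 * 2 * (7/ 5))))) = -29809/ 4480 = -6.65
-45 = -45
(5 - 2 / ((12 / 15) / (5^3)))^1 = -615 / 2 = -307.50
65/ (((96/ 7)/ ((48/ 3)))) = 455/ 6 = 75.83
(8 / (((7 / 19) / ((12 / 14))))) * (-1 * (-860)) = 784320 / 49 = 16006.53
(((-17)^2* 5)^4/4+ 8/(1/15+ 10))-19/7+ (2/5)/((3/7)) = 69125396391846827/63420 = 1089962100155.26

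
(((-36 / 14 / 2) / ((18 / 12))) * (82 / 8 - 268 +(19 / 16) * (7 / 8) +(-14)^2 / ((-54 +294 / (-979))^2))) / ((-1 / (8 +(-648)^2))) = -76137767603374867 / 824245800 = -92372648.55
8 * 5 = 40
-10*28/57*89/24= -3115/171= -18.22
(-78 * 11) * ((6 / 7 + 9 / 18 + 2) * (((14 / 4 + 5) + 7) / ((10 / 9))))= -5625477 / 140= -40181.98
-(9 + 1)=-10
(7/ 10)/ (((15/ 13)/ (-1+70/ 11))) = 5369/ 1650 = 3.25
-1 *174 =-174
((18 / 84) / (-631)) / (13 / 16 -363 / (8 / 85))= 24 / 272515649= 0.00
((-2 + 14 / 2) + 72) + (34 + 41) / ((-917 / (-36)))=79.94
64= 64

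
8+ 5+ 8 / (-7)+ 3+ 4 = 132 / 7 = 18.86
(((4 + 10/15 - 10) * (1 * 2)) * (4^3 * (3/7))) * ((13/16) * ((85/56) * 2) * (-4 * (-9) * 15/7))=-55668.80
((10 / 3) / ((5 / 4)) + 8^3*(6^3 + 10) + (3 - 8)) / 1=347129 / 3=115709.67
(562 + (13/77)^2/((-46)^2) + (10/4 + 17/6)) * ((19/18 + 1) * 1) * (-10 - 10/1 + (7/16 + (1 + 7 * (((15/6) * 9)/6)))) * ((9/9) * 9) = 32392335396695/401464448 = 80685.44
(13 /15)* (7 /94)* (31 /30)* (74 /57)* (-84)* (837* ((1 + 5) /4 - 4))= 67949427 /4465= 15218.24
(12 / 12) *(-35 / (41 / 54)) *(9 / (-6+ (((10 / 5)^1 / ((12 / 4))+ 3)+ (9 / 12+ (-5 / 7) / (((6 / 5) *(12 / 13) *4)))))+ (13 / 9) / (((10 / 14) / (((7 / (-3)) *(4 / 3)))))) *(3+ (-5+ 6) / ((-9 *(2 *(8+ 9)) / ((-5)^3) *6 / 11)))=9583104538 / 4842909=1978.79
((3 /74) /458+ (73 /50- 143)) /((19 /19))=-119926767 /847300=-141.54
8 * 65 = 520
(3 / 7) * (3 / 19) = 9 / 133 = 0.07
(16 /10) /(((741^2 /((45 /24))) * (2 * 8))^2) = 5 /68605711828992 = 0.00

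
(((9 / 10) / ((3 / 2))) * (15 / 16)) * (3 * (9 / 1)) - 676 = -10573 / 16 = -660.81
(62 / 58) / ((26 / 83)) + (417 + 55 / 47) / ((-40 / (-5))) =55.68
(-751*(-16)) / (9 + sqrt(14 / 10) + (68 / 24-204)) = -415633440 / 6646793-432576*sqrt(35) / 6646793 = -62.92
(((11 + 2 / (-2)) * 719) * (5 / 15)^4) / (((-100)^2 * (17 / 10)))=719 / 137700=0.01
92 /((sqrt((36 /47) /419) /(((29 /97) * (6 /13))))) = 2668 * sqrt(19693) /1261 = 296.91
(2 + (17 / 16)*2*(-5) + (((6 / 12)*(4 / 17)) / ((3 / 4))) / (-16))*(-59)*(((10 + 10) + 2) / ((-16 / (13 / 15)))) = -29723551 / 48960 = -607.10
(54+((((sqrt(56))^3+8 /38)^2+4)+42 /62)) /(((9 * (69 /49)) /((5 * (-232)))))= -111746065097240 /6949611- 50928640 * sqrt(14) /11799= -16095620.82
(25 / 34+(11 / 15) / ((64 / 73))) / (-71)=-0.02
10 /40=1 /4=0.25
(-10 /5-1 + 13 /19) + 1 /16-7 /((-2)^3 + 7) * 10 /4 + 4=5851 /304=19.25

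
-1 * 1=-1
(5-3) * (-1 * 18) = -36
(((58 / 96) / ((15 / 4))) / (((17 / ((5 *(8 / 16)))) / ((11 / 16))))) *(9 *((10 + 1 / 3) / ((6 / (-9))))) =-9889 / 4352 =-2.27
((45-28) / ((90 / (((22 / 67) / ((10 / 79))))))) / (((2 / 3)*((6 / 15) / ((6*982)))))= 7253543 / 670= 10826.18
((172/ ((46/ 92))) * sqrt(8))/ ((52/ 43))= 7396 * sqrt(2)/ 13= 804.58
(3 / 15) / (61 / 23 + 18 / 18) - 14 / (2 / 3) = -8797 / 420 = -20.95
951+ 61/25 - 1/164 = 3909079/4100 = 953.43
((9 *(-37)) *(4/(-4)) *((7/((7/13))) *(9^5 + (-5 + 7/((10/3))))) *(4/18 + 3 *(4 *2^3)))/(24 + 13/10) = 245954167706/253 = 972150860.50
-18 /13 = -1.38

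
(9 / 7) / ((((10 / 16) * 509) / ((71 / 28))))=1278 / 124705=0.01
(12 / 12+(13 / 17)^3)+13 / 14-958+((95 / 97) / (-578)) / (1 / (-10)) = -6375672409 / 6671854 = -955.61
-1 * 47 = -47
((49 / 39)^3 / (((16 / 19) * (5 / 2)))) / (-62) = -2235331 / 147111120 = -0.02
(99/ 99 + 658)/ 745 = 659/ 745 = 0.88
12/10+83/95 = 197/95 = 2.07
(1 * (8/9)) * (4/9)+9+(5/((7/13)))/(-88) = 463511/49896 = 9.29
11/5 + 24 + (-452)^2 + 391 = 1023606/5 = 204721.20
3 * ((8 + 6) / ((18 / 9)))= 21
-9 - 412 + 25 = -396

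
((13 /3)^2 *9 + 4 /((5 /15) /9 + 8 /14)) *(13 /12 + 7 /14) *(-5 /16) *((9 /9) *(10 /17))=-1918145 /37536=-51.10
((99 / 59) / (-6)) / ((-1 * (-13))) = -0.02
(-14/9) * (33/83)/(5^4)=-154/155625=-0.00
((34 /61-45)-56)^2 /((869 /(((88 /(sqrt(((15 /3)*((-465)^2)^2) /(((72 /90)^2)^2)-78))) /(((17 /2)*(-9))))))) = -9610273024*sqrt(146103908183157) /6571129488078735230139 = -0.00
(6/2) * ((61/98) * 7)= 183/14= 13.07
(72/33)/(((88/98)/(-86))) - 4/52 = -328813/1573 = -209.04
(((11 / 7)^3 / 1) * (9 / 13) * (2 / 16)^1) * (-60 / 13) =-179685 / 115934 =-1.55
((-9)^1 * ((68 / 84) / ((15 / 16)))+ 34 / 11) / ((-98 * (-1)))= -901 / 18865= -0.05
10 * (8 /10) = 8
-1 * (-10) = 10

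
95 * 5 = 475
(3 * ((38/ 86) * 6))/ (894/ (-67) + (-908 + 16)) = -11457/ 1304147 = -0.01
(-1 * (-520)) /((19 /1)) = 520 /19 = 27.37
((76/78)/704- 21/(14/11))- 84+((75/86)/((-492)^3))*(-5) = -49064640713345/488212103808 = -100.50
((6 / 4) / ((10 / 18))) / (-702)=-1 / 260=-0.00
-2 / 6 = -1 / 3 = -0.33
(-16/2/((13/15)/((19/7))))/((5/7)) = -456/13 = -35.08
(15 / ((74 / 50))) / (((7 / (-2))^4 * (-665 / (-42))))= 0.00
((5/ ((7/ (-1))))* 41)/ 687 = -205/ 4809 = -0.04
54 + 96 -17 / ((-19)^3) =1028867 / 6859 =150.00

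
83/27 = 3.07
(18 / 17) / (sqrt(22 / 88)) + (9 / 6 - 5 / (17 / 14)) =-1 / 2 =-0.50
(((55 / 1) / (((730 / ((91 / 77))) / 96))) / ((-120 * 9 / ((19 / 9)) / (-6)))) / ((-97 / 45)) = -988 / 21243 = -0.05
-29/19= -1.53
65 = 65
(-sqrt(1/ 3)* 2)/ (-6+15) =-2* sqrt(3)/ 27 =-0.13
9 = 9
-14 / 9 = -1.56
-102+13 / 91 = -713 / 7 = -101.86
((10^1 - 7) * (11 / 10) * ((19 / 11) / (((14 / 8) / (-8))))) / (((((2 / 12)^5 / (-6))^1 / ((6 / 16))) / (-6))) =-95738112 / 35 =-2735374.63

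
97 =97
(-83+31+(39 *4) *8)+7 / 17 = 20339 / 17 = 1196.41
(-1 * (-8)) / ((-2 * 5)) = -4 / 5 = -0.80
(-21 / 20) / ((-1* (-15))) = -7 / 100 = -0.07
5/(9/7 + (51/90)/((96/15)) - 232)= -6720/309961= -0.02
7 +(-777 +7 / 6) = -4613 / 6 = -768.83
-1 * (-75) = 75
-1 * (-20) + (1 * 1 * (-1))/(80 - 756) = 13521/676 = 20.00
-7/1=-7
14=14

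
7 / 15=0.47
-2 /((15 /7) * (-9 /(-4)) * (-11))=56 /1485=0.04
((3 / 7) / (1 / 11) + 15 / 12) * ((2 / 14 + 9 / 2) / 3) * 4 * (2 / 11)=10855 / 1617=6.71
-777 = -777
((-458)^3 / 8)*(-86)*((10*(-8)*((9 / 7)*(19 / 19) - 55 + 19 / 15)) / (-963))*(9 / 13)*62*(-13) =5641981358710976 / 2247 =2510895130712.49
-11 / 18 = -0.61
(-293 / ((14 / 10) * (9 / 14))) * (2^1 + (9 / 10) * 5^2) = -71785 / 9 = -7976.11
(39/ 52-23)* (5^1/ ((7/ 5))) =-2225/ 28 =-79.46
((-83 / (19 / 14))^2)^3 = 2461709311135326784 / 47045881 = 52325713937.32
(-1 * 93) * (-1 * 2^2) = 372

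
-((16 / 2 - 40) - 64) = 96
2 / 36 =1 / 18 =0.06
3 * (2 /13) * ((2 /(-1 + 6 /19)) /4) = -0.34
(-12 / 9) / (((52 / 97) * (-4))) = 97 / 156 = 0.62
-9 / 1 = -9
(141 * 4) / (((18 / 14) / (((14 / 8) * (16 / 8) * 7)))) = 32242 / 3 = 10747.33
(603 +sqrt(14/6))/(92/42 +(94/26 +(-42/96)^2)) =23296 * sqrt(21)/419137 +42142464/419137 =100.80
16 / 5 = 3.20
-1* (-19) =19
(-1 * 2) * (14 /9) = -3.11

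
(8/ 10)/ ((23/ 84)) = 336/ 115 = 2.92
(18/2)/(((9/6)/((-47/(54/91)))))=-4277/9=-475.22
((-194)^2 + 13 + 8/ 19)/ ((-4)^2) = 715339/ 304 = 2353.09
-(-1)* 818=818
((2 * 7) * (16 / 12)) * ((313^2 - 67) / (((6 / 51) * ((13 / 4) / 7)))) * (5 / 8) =20910863.08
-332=-332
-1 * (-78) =78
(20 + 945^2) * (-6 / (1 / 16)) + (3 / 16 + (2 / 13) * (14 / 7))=-17832322457 / 208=-85732319.50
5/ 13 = 0.38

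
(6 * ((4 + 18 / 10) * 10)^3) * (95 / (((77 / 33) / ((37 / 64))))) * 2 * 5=3857730075 / 14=275552148.21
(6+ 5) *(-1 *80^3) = -5632000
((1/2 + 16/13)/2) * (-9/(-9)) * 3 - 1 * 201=-10317/52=-198.40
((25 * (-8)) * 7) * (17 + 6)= -32200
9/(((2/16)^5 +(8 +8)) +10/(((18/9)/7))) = 0.18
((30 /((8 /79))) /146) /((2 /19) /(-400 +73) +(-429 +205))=-7362405 /812760976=-0.01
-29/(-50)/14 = 29/700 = 0.04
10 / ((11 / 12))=120 / 11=10.91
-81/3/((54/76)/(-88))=3344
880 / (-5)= -176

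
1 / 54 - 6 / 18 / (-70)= 22 / 945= 0.02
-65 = -65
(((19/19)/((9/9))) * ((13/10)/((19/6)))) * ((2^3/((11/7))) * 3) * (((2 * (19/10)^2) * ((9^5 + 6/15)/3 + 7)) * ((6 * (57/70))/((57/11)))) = 2626269984/3125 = 840406.39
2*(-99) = -198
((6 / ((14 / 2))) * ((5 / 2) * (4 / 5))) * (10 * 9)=1080 / 7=154.29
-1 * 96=-96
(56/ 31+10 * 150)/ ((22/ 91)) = 2118298/ 341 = 6212.02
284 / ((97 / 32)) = 9088 / 97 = 93.69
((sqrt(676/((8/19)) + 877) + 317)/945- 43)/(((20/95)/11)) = -2226.47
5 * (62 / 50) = 31 / 5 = 6.20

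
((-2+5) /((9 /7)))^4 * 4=9604 /81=118.57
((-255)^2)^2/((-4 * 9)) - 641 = -469808189/4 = -117452047.25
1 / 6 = 0.17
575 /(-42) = -575 /42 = -13.69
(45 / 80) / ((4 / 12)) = 1.69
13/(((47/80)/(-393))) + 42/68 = -13895493/1598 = -8695.55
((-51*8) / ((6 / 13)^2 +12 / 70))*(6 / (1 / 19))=-45853080 / 379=-120984.38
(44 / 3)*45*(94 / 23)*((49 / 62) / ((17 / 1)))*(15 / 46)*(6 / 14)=4885650 / 278783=17.52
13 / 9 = 1.44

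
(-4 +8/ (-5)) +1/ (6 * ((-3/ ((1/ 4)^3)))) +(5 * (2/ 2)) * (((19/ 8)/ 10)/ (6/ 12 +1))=-27701/ 5760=-4.81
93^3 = 804357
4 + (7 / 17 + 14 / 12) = 569 / 102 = 5.58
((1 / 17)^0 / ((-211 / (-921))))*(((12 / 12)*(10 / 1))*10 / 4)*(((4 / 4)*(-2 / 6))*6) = -46050 / 211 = -218.25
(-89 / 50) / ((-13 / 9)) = 801 / 650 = 1.23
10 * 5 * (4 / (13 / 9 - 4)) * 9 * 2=-32400 / 23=-1408.70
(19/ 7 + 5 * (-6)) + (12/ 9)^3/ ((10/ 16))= -22201/ 945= -23.49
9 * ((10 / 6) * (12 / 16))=45 / 4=11.25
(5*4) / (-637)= -20 / 637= -0.03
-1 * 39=-39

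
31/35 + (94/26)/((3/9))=11.73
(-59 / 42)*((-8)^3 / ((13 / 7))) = 387.28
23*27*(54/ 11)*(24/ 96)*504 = 4225284/ 11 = 384116.73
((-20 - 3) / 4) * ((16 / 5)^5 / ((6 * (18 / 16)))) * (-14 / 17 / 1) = 337641472 / 1434375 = 235.39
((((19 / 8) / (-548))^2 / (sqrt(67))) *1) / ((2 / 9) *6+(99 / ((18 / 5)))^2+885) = 1083 *sqrt(67) / 6345481178368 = 0.00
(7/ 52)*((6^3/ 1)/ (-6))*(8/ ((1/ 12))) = -6048/ 13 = -465.23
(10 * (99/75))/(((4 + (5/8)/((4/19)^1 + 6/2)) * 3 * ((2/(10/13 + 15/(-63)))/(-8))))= -1245376/558831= -2.23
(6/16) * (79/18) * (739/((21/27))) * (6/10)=525429/560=938.27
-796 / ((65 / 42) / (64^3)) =-8763998208 / 65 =-134830741.66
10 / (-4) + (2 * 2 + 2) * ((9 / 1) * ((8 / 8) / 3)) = 15.50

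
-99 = -99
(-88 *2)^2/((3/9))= 92928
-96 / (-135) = 32 / 45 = 0.71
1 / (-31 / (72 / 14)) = -36 / 217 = -0.17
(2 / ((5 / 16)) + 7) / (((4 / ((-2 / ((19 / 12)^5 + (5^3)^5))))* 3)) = -2778624 / 37968750012380495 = -0.00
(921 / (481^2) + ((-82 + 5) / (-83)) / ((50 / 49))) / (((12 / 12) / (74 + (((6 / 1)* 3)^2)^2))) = 1842045873503 / 19202963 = 95925.09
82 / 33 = 2.48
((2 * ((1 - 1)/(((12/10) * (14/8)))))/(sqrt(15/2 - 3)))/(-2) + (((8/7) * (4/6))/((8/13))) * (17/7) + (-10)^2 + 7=16171/147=110.01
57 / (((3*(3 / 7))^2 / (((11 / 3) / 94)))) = 1.35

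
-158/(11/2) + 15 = -151/11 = -13.73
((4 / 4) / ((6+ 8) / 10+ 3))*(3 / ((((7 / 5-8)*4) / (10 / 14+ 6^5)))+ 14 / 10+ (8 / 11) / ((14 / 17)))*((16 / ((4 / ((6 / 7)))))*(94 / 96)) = -63798223 / 94864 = -672.52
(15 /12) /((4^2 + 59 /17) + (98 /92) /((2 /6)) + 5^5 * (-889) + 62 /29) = -56695 /126003512482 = -0.00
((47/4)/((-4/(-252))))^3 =25960629681/64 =405634838.77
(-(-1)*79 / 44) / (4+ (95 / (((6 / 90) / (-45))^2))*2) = 79 / 3809025176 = 0.00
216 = 216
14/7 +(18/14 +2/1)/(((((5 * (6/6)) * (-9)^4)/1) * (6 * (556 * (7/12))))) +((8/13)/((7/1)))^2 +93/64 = 8363745853699/2416671391680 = 3.46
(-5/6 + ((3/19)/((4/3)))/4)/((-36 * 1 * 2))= 733/65664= 0.01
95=95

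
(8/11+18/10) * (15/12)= 139/44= 3.16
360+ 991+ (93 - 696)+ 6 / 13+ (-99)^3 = -12604157 / 13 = -969550.54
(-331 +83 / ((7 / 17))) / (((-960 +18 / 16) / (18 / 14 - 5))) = -62816 / 125293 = -0.50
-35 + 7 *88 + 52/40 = 5823/10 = 582.30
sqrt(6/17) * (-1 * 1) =-sqrt(102)/17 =-0.59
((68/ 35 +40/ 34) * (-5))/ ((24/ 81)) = -6264/ 119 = -52.64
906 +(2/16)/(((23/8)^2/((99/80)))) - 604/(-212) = 254819257/280370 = 908.87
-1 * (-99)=99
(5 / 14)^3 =125 / 2744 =0.05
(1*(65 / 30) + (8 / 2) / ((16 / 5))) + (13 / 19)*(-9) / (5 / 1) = 2491 / 1140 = 2.19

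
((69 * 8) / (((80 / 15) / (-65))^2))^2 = 6883932875625 / 1024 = 6722590698.85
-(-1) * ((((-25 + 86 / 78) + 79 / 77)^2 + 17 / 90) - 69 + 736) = 35780232979 / 30060030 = 1190.29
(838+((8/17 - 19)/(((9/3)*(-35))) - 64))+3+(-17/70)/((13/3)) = 12022053/15470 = 777.12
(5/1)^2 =25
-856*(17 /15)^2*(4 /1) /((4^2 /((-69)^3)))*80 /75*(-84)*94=-95065348906752 /125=-760522791254.02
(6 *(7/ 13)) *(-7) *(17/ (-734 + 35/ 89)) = 444822/ 848783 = 0.52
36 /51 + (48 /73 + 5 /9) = 21433 /11169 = 1.92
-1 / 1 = -1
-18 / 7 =-2.57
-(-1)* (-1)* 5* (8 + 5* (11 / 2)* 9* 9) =-22355 / 2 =-11177.50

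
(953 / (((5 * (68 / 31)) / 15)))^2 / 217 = 253390311 / 32368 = 7828.42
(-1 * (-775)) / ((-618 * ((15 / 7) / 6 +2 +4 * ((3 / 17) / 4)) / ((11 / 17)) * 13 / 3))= -59675 / 807417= -0.07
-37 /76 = -0.49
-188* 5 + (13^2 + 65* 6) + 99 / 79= -30000 / 79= -379.75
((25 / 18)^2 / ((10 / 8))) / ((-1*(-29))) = 125 / 2349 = 0.05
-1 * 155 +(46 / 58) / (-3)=-155.26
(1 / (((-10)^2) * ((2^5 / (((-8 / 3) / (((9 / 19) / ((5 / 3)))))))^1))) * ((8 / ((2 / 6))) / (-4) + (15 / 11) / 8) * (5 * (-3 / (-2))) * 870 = 157035 / 1408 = 111.53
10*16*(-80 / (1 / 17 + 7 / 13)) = -707200 / 33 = -21430.30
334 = 334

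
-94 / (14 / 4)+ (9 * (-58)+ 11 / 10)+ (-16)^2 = -20423 / 70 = -291.76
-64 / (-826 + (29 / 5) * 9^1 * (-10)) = 16 / 337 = 0.05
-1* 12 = -12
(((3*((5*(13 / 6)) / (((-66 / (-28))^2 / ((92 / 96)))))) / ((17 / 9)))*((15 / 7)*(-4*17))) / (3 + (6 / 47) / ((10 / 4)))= -12296375 / 86757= -141.73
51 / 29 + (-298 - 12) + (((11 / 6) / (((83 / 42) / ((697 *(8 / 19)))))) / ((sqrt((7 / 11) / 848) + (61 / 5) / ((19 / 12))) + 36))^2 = -269.48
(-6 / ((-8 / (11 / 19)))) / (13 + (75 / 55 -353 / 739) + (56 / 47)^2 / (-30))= 8888695695 / 283289953868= 0.03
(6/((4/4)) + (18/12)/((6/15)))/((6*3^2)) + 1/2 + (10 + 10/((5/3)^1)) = 1201/72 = 16.68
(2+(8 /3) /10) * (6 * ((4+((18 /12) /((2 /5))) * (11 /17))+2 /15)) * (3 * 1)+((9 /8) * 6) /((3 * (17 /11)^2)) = 7762021 /28900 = 268.58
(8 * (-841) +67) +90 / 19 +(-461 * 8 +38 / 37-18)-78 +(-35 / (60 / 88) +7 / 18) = -132742745 / 12654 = -10490.18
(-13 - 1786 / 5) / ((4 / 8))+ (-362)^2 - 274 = 650148 / 5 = 130029.60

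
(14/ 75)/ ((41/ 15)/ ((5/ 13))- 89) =-7/ 3071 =-0.00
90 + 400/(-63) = 5270/63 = 83.65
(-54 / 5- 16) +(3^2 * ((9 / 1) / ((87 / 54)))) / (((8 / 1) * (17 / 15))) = -209573 / 9860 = -21.25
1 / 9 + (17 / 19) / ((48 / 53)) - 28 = -73601 / 2736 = -26.90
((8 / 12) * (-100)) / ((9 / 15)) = -1000 / 9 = -111.11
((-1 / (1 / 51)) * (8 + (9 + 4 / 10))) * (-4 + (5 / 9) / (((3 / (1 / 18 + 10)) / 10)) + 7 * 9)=-68881.23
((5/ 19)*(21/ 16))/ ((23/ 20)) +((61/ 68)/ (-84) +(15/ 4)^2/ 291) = 40917923/ 121062984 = 0.34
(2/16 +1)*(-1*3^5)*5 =-10935/8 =-1366.88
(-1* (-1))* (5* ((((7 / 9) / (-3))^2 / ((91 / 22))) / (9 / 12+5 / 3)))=3080 / 91611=0.03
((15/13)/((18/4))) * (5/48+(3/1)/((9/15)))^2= 6.68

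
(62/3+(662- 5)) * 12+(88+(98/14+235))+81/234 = 220021/26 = 8462.35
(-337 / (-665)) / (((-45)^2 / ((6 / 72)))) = 337 / 16159500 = 0.00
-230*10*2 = -4600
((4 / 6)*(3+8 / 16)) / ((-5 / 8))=-56 / 15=-3.73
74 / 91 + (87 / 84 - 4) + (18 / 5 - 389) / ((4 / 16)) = -2809627 / 1820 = -1543.75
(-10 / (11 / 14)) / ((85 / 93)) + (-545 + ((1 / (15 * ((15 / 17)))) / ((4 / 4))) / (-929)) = -21847087154 / 39087675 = -558.93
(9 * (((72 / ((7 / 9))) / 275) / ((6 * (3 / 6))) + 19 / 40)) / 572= 81387 / 8808800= 0.01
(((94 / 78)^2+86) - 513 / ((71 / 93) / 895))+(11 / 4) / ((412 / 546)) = -53507416873187 / 88984584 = -601311.09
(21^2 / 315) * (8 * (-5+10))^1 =56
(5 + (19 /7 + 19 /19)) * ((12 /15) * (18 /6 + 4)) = 244 /5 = 48.80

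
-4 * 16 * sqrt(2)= -64 * sqrt(2)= -90.51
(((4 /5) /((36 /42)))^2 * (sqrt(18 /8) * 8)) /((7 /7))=784 /75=10.45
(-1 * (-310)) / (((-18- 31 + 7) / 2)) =-310 / 21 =-14.76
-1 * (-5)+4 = 9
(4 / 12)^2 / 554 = 1 / 4986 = 0.00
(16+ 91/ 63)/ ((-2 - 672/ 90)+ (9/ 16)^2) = -200960/ 105411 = -1.91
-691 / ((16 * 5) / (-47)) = 32477 / 80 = 405.96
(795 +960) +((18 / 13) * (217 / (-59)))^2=1047704031 / 588289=1780.93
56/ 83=0.67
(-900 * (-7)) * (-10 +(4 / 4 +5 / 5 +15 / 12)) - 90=-42615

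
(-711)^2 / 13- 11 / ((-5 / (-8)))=2526461 / 65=38868.63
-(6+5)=-11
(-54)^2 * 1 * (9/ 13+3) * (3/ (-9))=-46656/ 13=-3588.92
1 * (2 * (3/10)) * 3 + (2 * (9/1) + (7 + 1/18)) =26.86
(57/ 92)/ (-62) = -57/ 5704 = -0.01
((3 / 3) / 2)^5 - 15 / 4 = -119 / 32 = -3.72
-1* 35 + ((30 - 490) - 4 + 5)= -494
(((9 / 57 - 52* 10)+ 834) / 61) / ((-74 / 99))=-590931 / 85766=-6.89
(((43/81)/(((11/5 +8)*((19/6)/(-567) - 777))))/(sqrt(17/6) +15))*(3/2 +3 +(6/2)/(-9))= -0.00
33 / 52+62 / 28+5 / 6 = 4021 / 1092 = 3.68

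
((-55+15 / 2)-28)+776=1401 / 2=700.50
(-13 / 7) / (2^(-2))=-52 / 7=-7.43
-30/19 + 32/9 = 338/171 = 1.98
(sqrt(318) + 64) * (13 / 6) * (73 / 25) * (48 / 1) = 7592 * sqrt(318) / 25 + 485888 / 25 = 24850.91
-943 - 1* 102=-1045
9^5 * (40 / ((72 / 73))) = 2394765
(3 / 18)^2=1 / 36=0.03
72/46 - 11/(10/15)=-687/46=-14.93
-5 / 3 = -1.67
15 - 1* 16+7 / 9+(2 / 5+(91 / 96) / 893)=229973 / 1285920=0.18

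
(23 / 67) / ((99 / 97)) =2231 / 6633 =0.34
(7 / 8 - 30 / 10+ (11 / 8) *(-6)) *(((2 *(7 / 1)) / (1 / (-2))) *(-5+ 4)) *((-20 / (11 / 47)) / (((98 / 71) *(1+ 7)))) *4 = 1384855 / 154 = 8992.56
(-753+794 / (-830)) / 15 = -312892 / 6225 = -50.26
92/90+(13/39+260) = 11761/45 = 261.36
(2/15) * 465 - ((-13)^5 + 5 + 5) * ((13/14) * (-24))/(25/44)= -2548475662/175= -14562718.07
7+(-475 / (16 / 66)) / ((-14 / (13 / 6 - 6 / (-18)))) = 79943 / 224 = 356.89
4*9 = 36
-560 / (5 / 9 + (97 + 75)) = -5040 / 1553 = -3.25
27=27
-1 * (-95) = 95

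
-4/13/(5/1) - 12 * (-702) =547556/65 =8423.94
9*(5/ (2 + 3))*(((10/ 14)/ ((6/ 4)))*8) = 240/ 7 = 34.29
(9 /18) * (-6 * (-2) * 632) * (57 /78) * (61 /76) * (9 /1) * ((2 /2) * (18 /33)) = 1561356 /143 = 10918.57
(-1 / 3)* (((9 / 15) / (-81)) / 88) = 1 / 35640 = 0.00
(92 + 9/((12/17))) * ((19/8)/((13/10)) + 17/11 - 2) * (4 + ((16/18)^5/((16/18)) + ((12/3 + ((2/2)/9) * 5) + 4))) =28442266795/15011568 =1894.69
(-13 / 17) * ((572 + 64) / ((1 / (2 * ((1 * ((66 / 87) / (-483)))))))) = 121264 / 79373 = 1.53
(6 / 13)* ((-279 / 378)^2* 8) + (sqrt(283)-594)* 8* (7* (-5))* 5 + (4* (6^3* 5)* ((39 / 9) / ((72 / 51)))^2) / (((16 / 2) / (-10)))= 11935738627 / 15288-1400* sqrt(283)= 757174.32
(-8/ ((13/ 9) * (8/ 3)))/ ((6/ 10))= -45/ 13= -3.46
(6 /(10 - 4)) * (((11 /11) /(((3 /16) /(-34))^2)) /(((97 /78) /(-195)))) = -500131840 /97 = -5155998.35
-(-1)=1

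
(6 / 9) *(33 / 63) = 22 / 63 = 0.35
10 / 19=0.53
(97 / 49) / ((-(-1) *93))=0.02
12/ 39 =4/ 13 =0.31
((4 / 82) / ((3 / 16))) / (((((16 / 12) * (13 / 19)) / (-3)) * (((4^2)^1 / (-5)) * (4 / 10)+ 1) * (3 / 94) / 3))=1071600 / 3731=287.22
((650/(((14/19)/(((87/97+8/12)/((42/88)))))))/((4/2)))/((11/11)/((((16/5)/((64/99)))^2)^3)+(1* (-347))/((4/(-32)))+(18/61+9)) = 56347090049348777250/108613047589093431937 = 0.52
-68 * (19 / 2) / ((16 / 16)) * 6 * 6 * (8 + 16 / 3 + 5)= -426360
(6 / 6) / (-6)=-1 / 6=-0.17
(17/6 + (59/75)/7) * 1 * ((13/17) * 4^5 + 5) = 2321.40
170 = 170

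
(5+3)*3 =24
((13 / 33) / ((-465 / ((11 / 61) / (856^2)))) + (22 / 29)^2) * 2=30178450230347 / 26219087451360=1.15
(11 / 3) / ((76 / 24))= 22 / 19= 1.16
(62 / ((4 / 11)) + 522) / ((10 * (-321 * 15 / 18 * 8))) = -277 / 8560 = -0.03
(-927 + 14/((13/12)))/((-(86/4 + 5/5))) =7922/195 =40.63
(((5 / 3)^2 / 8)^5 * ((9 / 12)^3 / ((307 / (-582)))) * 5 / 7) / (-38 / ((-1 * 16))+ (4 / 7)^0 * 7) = -189453125 / 616020443136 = -0.00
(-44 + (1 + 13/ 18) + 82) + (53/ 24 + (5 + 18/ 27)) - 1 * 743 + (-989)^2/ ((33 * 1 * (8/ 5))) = 1765132/ 99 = 17829.62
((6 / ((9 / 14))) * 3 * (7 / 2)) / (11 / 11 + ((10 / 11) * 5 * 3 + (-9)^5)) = -539 / 324689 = -0.00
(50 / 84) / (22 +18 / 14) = 25 / 978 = 0.03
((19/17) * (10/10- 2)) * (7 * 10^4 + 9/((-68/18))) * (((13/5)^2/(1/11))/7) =-84061118999/101150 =-831054.07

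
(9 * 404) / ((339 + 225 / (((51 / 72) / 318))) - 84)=20604 / 573845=0.04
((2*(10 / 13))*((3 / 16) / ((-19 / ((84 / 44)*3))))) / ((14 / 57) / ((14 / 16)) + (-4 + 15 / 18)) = 0.03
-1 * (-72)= 72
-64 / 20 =-16 / 5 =-3.20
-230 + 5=-225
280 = 280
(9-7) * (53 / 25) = 106 / 25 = 4.24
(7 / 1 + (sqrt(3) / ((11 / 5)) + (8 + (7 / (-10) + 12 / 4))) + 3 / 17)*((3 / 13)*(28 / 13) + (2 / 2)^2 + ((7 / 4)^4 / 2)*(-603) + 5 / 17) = -51612.47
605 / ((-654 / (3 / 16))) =-605 / 3488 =-0.17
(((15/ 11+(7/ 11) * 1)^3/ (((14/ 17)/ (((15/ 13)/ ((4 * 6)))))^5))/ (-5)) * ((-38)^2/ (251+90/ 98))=-320355235625/ 51512986555383808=-0.00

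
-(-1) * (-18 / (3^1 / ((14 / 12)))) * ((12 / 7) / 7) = -12 / 7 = -1.71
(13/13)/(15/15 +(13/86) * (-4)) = 43/17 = 2.53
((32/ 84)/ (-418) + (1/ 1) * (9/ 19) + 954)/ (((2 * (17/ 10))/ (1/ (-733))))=-20945905/ 54691329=-0.38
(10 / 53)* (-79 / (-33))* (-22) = -1580 / 159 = -9.94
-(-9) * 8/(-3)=-24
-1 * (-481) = 481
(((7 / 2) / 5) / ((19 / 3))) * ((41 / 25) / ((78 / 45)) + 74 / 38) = 150087 / 469300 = 0.32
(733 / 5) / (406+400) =733 / 4030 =0.18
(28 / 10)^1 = 14 / 5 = 2.80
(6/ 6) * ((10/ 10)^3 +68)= 69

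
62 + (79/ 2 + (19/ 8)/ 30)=24379/ 240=101.58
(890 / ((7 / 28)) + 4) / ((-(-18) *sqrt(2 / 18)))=594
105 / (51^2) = 35 / 867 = 0.04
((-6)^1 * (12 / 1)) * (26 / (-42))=312 / 7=44.57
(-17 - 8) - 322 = -347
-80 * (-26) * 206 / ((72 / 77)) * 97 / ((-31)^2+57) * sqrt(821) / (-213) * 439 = -87808700980 * sqrt(821) / 975753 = -2578512.47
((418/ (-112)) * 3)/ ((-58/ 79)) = 49533/ 3248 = 15.25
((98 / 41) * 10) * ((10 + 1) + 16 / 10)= 12348 / 41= 301.17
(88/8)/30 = 11/30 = 0.37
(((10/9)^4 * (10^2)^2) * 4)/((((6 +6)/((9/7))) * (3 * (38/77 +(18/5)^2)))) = 13750000000/84958389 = 161.84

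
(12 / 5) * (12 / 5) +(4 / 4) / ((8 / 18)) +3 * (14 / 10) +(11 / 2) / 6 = 1969 / 150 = 13.13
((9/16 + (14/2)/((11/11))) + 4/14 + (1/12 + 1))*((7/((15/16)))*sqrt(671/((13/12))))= 6002*sqrt(26169)/585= 1659.72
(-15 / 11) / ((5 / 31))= -93 / 11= -8.45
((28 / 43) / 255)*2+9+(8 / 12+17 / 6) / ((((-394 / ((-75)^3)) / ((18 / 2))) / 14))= 2040042888329 / 4320210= 472209.20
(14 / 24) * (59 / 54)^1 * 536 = 27671 / 81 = 341.62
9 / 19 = 0.47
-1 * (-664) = 664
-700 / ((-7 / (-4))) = -400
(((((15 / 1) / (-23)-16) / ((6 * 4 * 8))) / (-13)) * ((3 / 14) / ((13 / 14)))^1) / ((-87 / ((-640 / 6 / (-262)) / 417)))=-1915 / 110838947778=-0.00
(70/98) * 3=15/7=2.14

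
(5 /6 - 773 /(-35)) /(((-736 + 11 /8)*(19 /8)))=-154016 /11724615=-0.01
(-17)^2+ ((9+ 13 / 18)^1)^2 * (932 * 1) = 7159034 / 81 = 88383.14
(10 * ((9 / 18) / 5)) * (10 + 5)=15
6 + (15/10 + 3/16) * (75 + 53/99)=11745/88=133.47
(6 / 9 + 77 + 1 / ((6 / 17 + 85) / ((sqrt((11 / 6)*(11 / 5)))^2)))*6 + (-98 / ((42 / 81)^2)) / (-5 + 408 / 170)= 114399537 / 188630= 606.48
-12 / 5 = -2.40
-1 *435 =-435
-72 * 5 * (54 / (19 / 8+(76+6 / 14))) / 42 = -8640 / 1471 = -5.87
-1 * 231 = -231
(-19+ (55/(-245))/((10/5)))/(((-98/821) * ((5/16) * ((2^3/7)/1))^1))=1537733/3430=448.32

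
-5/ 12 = -0.42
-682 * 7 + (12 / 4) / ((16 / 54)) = -38111 / 8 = -4763.88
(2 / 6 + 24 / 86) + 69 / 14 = 10007 / 1806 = 5.54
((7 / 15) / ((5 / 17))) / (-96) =-119 / 7200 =-0.02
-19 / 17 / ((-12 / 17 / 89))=1691 / 12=140.92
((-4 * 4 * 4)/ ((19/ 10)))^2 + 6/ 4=820283/ 722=1136.13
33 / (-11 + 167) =11 / 52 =0.21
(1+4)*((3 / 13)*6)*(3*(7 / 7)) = 270 / 13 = 20.77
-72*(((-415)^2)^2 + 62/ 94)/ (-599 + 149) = 5576352717624/ 1175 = 4745832100.11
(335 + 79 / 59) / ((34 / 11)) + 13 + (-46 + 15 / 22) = 1687991 / 22066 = 76.50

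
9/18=1/2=0.50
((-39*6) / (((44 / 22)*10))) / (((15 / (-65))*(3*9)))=169 / 90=1.88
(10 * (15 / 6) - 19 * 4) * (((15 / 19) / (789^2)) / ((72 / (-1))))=85 / 94623192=0.00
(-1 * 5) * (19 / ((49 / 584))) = -55480 / 49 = -1132.24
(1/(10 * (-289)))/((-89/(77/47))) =0.00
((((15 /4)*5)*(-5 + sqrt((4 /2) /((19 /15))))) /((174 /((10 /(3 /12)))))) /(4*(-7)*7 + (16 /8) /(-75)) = 46875 /426358 - 9375*sqrt(570) /8100802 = 0.08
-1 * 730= -730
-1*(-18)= 18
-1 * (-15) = 15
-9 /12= -3 /4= -0.75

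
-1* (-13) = 13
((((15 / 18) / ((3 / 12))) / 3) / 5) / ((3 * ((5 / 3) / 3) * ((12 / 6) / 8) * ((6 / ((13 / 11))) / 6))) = 104 / 165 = 0.63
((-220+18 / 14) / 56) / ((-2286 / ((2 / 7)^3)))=0.00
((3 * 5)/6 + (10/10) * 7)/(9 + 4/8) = 1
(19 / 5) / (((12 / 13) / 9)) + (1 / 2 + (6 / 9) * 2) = 2333 / 60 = 38.88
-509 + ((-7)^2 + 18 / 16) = -3671 / 8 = -458.88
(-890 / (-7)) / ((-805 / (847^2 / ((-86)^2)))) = -1303049 / 85054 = -15.32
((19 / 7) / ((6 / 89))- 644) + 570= -1417 / 42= -33.74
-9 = -9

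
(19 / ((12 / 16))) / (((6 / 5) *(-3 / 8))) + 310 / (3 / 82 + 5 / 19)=12330620 / 12609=977.92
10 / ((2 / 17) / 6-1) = -51 / 5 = -10.20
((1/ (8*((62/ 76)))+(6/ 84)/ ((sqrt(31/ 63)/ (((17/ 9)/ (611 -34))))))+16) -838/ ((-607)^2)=17*sqrt(217)/ 751254+737899435/ 45687676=16.15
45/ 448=0.10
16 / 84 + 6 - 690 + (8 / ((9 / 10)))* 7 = -39160 / 63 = -621.59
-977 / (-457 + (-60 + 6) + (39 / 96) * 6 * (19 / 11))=171952 / 89195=1.93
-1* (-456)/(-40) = -57/5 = -11.40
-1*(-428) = 428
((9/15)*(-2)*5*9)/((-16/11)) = 297/8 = 37.12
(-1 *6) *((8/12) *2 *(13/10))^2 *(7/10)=-4732/375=-12.62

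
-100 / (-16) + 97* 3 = 1189 / 4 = 297.25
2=2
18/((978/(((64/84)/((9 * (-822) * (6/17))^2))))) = 289/140506629669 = 0.00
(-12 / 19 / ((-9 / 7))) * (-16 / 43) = -448 / 2451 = -0.18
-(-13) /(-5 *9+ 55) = 13 /10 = 1.30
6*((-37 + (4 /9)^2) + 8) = -4666 /27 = -172.81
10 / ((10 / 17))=17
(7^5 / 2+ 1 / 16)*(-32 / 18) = -14939.67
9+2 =11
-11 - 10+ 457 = 436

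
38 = 38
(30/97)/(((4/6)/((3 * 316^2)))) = 13480560/97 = 138974.85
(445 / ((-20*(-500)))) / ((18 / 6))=89 / 6000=0.01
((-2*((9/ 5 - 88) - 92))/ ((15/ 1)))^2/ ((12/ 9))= 423.40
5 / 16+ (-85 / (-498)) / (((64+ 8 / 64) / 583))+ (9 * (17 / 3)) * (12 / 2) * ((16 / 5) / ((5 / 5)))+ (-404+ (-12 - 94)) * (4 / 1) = -10821221743 / 10218960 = -1058.94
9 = 9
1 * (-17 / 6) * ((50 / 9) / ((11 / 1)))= -1.43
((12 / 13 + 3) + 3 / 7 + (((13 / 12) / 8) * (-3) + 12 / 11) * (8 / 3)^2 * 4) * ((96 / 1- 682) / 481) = -125786072 / 4333329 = -29.03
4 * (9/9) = 4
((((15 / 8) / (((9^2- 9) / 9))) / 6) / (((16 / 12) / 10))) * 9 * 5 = 3375 / 256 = 13.18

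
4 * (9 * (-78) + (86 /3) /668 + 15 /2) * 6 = -2783384 /167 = -16666.97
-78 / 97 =-0.80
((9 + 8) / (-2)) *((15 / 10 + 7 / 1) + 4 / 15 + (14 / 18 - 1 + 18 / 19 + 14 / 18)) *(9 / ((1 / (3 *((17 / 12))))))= -5075129 / 1520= -3338.90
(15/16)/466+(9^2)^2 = 48918831/7456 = 6561.00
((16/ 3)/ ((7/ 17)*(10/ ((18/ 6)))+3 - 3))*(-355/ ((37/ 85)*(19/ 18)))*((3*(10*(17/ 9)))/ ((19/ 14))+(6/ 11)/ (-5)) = -128588140896/ 1028489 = -125026.27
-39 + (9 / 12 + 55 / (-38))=-3017 / 76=-39.70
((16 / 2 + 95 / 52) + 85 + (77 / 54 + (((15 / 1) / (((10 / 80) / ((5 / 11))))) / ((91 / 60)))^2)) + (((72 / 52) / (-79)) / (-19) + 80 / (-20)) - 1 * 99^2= -1366922770348049 / 162432378108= -8415.33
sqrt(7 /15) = sqrt(105) /15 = 0.68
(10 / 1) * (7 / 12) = 35 / 6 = 5.83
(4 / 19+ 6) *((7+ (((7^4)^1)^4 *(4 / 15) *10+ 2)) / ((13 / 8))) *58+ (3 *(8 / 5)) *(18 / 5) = 363913882909396068112 / 18525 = 19644474111168478.71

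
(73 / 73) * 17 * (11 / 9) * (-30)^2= 18700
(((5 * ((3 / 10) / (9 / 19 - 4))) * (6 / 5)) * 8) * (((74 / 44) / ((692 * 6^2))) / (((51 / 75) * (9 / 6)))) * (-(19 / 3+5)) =3515 / 1147509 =0.00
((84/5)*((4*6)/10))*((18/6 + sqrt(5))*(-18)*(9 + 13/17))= -9035712/425 - 3011904*sqrt(5)/425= -37107.14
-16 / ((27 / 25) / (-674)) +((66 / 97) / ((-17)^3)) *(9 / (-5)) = 642404244038 / 64335735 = 9985.19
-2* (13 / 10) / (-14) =13 / 70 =0.19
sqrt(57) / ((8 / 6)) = 3* sqrt(57) / 4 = 5.66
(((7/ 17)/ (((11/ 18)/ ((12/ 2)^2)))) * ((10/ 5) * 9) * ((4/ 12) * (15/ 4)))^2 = 10416243600/ 34969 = 297870.79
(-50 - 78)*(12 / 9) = -170.67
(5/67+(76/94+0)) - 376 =-1181243/3149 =-375.12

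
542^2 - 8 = 293756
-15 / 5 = -3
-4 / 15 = -0.27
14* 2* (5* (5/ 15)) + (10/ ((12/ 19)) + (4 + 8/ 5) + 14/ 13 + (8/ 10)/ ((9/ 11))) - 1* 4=77401/ 1170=66.15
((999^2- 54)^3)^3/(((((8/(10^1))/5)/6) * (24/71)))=1742471365097281632876556068878417391387191756136342263925/16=108904460318580102054784800000000000000000000000000000000.00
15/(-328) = -15/328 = -0.05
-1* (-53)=53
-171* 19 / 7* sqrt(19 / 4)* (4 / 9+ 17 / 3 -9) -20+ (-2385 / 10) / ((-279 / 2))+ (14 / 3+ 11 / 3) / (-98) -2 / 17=-2865269 / 154938+ 4693* sqrt(19) / 7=2903.84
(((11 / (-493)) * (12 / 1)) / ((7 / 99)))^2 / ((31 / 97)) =44.87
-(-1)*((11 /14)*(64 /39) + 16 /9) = 2512 /819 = 3.07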